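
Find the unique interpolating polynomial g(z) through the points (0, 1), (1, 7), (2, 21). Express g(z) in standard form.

g(z) = 4z^2 + 2z + 1

Newton's divided differences:
g[0,1] = (7 - 1) / (1 - 0) = 6
g[1,2] = (21 - 7) / (2 - 1) = 14
g[0,1,2] = (14 - 6) / (2 - 0) = 4
g(z) = 1 + 6·z + 4·z(z - 1)
Expanding: g(z) = 4z^2 + 2z + 1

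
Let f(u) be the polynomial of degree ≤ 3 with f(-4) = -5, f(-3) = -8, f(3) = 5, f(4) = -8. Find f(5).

-218/7

Using Newton's divided-difference form:
f[-4,-3] = (-8 - (-5)) / (-3 - (-4)) = -3
f[-3,3] = (5 - (-8)) / (3 - (-3)) = 13/6
f[3,4] = (-8 - 5) / (4 - 3) = -13
f[-4,-3,3] = (13/6 - (-3)) / (3 - (-4)) = 31/42
f[-3,3,4] = (-13 - 13/6) / (4 - (-3)) = -13/6
f[-4,-3,3,4] = (-13/6 - 31/42) / (4 - (-4)) = -61/168
f(5) = -5 + (-3)·(9) + (31/42)·(9)·(8) + (-61/168)·(9)·(8)·(2) = -218/7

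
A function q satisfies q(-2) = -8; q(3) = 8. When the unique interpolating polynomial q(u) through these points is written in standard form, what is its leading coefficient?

16/5

The leading coefficient equals the top divided difference q[-2,3].
q[-2,3] = (8 - (-8)) / (3 - (-2)) = 16/5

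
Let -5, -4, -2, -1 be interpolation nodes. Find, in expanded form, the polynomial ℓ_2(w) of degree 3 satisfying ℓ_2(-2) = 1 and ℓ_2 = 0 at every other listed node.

ℓ_2(w) = -(1/6)w^3 - (5/3)w^2 - (29/6)w - 10/3

ℓ_2(w) = (w + 5)(w + 4)(w + 1) / [(3)·(2)·(-1)]
       = (w^3 + 10w^2 + 29w + 20) / (-6)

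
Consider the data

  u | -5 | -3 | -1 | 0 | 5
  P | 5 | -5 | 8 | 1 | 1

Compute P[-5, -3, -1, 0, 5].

131/600

P[-5,-3] = (-5 - 5) / (-3 - (-5)) = -5
P[-3,-1] = (8 - (-5)) / (-1 - (-3)) = 13/2
P[-1,0] = (1 - 8) / (0 - (-1)) = -7
P[0,5] = (1 - 1) / (5 - 0) = 0
P[-5,-3,-1] = (13/2 - (-5)) / (-1 - (-5)) = 23/8
P[-3,-1,0] = (-7 - 13/2) / (0 - (-3)) = -9/2
P[-1,0,5] = (0 - (-7)) / (5 - (-1)) = 7/6
P[-5,-3,-1,0] = (-9/2 - 23/8) / (0 - (-5)) = -59/40
P[-3,-1,0,5] = (7/6 - (-9/2)) / (5 - (-3)) = 17/24
P[-5,-3,-1,0,5] = (17/24 - (-59/40)) / (5 - (-5)) = 131/600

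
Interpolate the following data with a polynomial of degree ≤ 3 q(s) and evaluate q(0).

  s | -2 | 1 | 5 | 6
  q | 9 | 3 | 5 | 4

97/28

Evaluate each Lagrange basis at s = 0:
L_0(0) = (-1)·(-5)·(-6)/[(-3)·(-7)·(-8)] = 5/28
L_1(0) = (2)·(-5)·(-6)/[(3)·(-4)·(-5)] = 1
L_2(0) = (2)·(-1)·(-6)/[(7)·(4)·(-1)] = -3/7
L_3(0) = (2)·(-1)·(-5)/[(8)·(5)·(1)] = 1/4
Sum: 9·(5/28) + 3·(1) + 5·(-3/7) + 4·(1/4) = 97/28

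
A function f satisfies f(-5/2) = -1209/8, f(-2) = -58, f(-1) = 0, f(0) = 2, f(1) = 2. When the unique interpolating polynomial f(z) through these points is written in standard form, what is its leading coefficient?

-4

Build the Lagrange basis polynomials:
L_0(z) = (z + 2)(z + 1)z(z - 1) / [105/16] = (16/105)z^4 + (32/105)z^3 - (16/105)z^2 - (32/105)z
L_1(z) = (z + 5/2)(z + 1)z(z - 1) / [-3] = -(1/3)z^4 - (5/6)z^3 + (1/3)z^2 + (5/6)z
L_2(z) = (z + 5/2)(z + 2)z(z - 1) / [3] = (1/3)z^4 + (7/6)z^3 + (1/6)z^2 - (5/3)z
L_3(z) = (z + 5/2)(z + 2)(z + 1)(z - 1) / [-5] = -(1/5)z^4 - (9/10)z^3 - (4/5)z^2 + (9/10)z + 1
L_4(z) = (z + 5/2)(z + 2)(z + 1)z / [21] = (1/21)z^4 + (11/42)z^3 + (19/42)z^2 + (5/21)z
f(z) = (-1209/8)·L_0 + (-58)·L_1 + 0·L_2 + 2·L_3 + 2·L_4
Only the coefficient of z^4 is needed; take it from each L_i and combine:
(-1209/8)·(16/105) + (-58)·(-1/3) + 0·(1/3) + 2·(-1/5) + 2·(1/21) = -4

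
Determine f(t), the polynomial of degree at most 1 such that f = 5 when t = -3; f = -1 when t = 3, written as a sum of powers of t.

f(t) = -t + 2

Build the Lagrange basis polynomials:
L_0(t) = (t - 3) / [-6] = -(1/6)t + 1/2
L_1(t) = (t + 3) / [6] = (1/6)t + 1/2
f(t) = 5·L_0 + (-1)·L_1
  5·L_0(t) = -(5/6)t + 5/2
  (-1)·L_1(t) = -(1/6)t - 1/2
Adding term by term: -t + 2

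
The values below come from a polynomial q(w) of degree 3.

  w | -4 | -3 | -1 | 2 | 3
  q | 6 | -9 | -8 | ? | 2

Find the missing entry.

The 4 known values determine q uniquely (degree ≤ 3).
L_0(2) = (5)·(3)·(-1)/[(-1)·(-3)·(-7)] = 5/7
L_1(2) = (6)·(3)·(-1)/[(1)·(-2)·(-6)] = -3/2
L_2(2) = (6)·(5)·(-1)/[(3)·(2)·(-4)] = 5/4
L_3(2) = (6)·(5)·(3)/[(7)·(6)·(4)] = 15/28
Sum: 6·(5/7) + (-9)·(-3/2) + (-8)·(5/4) + 2·(15/28) = 62/7

62/7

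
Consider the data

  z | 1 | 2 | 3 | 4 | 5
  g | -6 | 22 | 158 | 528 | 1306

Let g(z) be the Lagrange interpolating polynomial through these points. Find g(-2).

Evaluate each Lagrange basis at z = -2:
L_0(-2) = (-4)·(-5)·(-6)·(-7)/[(-1)·(-2)·(-3)·(-4)] = 35
L_1(-2) = (-3)·(-5)·(-6)·(-7)/[(1)·(-1)·(-2)·(-3)] = -105
L_2(-2) = (-3)·(-4)·(-6)·(-7)/[(2)·(1)·(-1)·(-2)] = 126
L_3(-2) = (-3)·(-4)·(-5)·(-7)/[(3)·(2)·(1)·(-1)] = -70
L_4(-2) = (-3)·(-4)·(-5)·(-6)/[(4)·(3)·(2)·(1)] = 15
Sum: (-6)·(35) + 22·(-105) + 158·(126) + 528·(-70) + 1306·(15) = 18

18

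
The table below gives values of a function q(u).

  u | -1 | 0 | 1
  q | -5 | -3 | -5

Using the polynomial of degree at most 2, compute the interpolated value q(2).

L_0(2) = (2)·(1)/[(-1)·(-2)] = 1
L_1(2) = (3)·(1)/[(1)·(-1)] = -3
L_2(2) = (3)·(2)/[(2)·(1)] = 3
Sum: (-5)·(1) + (-3)·(-3) + (-5)·(3) = -11

-11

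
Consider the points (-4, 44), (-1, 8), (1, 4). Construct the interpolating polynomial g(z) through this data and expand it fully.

Newton's divided differences:
g[-4,-1] = (8 - 44) / (-1 - (-4)) = -12
g[-1,1] = (4 - 8) / (1 - (-1)) = -2
g[-4,-1,1] = (-2 - (-12)) / (1 - (-4)) = 2
g(z) = 44 + (-12)·(z + 4) + 2·(z + 4)(z + 1)
Expanding: g(z) = 2z^2 - 2z + 4

g(z) = 2z^2 - 2z + 4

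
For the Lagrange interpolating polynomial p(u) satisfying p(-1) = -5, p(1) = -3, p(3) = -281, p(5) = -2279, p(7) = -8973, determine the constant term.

Build the Lagrange basis polynomials:
L_0(u) = (u - 1)(u - 3)(u - 5)(u - 7) / [384] = (1/384)u^4 - (1/24)u^3 + (43/192)u^2 - (11/24)u + 35/128
L_1(u) = (u + 1)(u - 3)(u - 5)(u - 7) / [-96] = -(1/96)u^4 + (7/48)u^3 - (7/12)u^2 + (17/48)u + 35/32
L_2(u) = (u + 1)(u - 1)(u - 5)(u - 7) / [64] = (1/64)u^4 - (3/16)u^3 + (17/32)u^2 + (3/16)u - 35/64
L_3(u) = (u + 1)(u - 1)(u - 3)(u - 7) / [-96] = -(1/96)u^4 + (5/48)u^3 - (5/24)u^2 - (5/48)u + 7/32
L_4(u) = (u + 1)(u - 1)(u - 3)(u - 5) / [384] = (1/384)u^4 - (1/48)u^3 + (7/192)u^2 + (1/48)u - 5/128
p(u) = (-5)·L_0 + (-3)·L_1 + (-281)·L_2 + (-2279)·L_3 + (-8973)·L_4
Only the constant term is needed; take it from each L_i and combine:
(-5)·(35/128) + (-3)·(35/32) + (-281)·(-35/64) + (-2279)·(7/32) + (-8973)·(-5/128) = 1

1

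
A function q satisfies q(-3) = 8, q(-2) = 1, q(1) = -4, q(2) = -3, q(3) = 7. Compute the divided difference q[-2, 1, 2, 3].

23/30

q[-2,1] = (-4 - 1) / (1 - (-2)) = -5/3
q[1,2] = (-3 - (-4)) / (2 - 1) = 1
q[2,3] = (7 - (-3)) / (3 - 2) = 10
q[-2,1,2] = (1 - (-5/3)) / (2 - (-2)) = 2/3
q[1,2,3] = (10 - 1) / (3 - 1) = 9/2
q[-2,1,2,3] = (9/2 - 2/3) / (3 - (-2)) = 23/30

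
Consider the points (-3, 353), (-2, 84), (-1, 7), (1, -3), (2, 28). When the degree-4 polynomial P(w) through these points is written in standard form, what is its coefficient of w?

L_0(w) = (w + 2)(w + 1)(w - 1)(w - 2) / [40] = (1/40)w^4 - (1/8)w^2 + 1/10
L_1(w) = (w + 3)(w + 1)(w - 1)(w - 2) / [-12] = -(1/12)w^4 - (1/12)w^3 + (7/12)w^2 + (1/12)w - 1/2
L_2(w) = (w + 3)(w + 2)(w - 1)(w - 2) / [12] = (1/12)w^4 + (1/6)w^3 - (7/12)w^2 - (2/3)w + 1
L_3(w) = (w + 3)(w + 2)(w + 1)(w - 2) / [-24] = -(1/24)w^4 - (1/6)w^3 + (1/24)w^2 + (2/3)w + 1/2
L_4(w) = (w + 3)(w + 2)(w + 1)(w - 1) / [60] = (1/60)w^4 + (1/12)w^3 + (1/12)w^2 - (1/12)w - 1/10
P(w) = 353·L_0 + 84·L_1 + 7·L_2 + (-3)·L_3 + 28·L_4
Only the coefficient of w is needed; take it from each L_i and combine:
353·(0) + 84·(1/12) + 7·(-2/3) + (-3)·(2/3) + 28·(-1/12) = -2

-2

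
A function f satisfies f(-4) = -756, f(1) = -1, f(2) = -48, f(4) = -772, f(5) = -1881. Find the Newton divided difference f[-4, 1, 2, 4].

-9

f[-4,1] = (-1 - (-756)) / (1 - (-4)) = 151
f[1,2] = (-48 - (-1)) / (2 - 1) = -47
f[2,4] = (-772 - (-48)) / (4 - 2) = -362
f[-4,1,2] = (-47 - 151) / (2 - (-4)) = -33
f[1,2,4] = (-362 - (-47)) / (4 - 1) = -105
f[-4,1,2,4] = (-105 - (-33)) / (4 - (-4)) = -9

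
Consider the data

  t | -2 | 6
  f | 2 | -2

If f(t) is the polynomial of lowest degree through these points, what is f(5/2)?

L_0(5/2) = (-7/2)/[(-8)] = 7/16
L_1(5/2) = (9/2)/[(8)] = 9/16
Sum: 2·(7/16) + (-2)·(9/16) = -1/4

-1/4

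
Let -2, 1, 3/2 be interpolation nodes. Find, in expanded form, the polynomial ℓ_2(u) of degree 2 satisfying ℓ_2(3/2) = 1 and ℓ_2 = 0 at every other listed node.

ℓ_2(u) = (u + 2)(u - 1) / [(7/2)·(1/2)]
       = (u^2 + u - 2) / (7/4)

ℓ_2(u) = (4/7)u^2 + (4/7)u - 8/7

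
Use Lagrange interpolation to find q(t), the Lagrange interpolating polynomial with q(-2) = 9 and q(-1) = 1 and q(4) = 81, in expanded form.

L_0(t) = (t + 1)(t - 4) / [6] = (1/6)t^2 - (1/2)t - 2/3
L_1(t) = (t + 2)(t - 4) / [-5] = -(1/5)t^2 + (2/5)t + 8/5
L_2(t) = (t + 2)(t + 1) / [30] = (1/30)t^2 + (1/10)t + 1/15
q(t) = 9·L_0 + 1·L_1 + 81·L_2
  9·L_0(t) = (3/2)t^2 - (9/2)t - 6
  1·L_1(t) = -(1/5)t^2 + (2/5)t + 8/5
  81·L_2(t) = (27/10)t^2 + (81/10)t + 27/5
Adding term by term: 4t^2 + 4t + 1

q(t) = 4t^2 + 4t + 1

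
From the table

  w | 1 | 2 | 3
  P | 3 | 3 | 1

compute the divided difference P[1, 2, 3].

-1

P[1,2] = (3 - 3) / (2 - 1) = 0
P[2,3] = (1 - 3) / (3 - 2) = -2
P[1,2,3] = (-2 - 0) / (3 - 1) = -1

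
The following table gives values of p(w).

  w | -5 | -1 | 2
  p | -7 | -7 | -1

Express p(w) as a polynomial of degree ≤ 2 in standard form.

L_0(w) = (w + 1)(w - 2) / [28] = (1/28)w^2 - (1/28)w - 1/14
L_1(w) = (w + 5)(w - 2) / [-12] = -(1/12)w^2 - (1/4)w + 5/6
L_2(w) = (w + 5)(w + 1) / [21] = (1/21)w^2 + (2/7)w + 5/21
p(w) = (-7)·L_0 + (-7)·L_1 + (-1)·L_2
  (-7)·L_0(w) = -(1/4)w^2 + (1/4)w + 1/2
  (-7)·L_1(w) = (7/12)w^2 + (7/4)w - 35/6
  (-1)·L_2(w) = -(1/21)w^2 - (2/7)w - 5/21
Adding term by term: (2/7)w^2 + (12/7)w - 39/7

p(w) = (2/7)w^2 + (12/7)w - 39/7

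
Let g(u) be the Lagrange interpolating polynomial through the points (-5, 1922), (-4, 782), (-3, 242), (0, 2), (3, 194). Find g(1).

Evaluate each Lagrange basis at u = 1:
L_0(1) = (5)·(4)·(1)·(-2)/[(-1)·(-2)·(-5)·(-8)] = -1/2
L_1(1) = (6)·(4)·(1)·(-2)/[(1)·(-1)·(-4)·(-7)] = 12/7
L_2(1) = (6)·(5)·(1)·(-2)/[(2)·(1)·(-3)·(-6)] = -5/3
L_3(1) = (6)·(5)·(4)·(-2)/[(5)·(4)·(3)·(-3)] = 4/3
L_4(1) = (6)·(5)·(4)·(1)/[(8)·(7)·(6)·(3)] = 5/42
Sum: 1922·(-1/2) + 782·(12/7) + 242·(-5/3) + 2·(4/3) + 194·(5/42) = 2

2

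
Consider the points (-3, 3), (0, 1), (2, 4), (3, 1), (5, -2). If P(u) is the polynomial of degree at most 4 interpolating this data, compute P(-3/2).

Evaluate each Lagrange basis at u = -3/2:
L_0(-3/2) = (-3/2)·(-7/2)·(-9/2)·(-13/2)/[(-3)·(-5)·(-6)·(-8)] = 273/1280
L_1(-3/2) = (3/2)·(-7/2)·(-9/2)·(-13/2)/[(3)·(-2)·(-3)·(-5)] = 273/160
L_2(-3/2) = (3/2)·(-3/2)·(-9/2)·(-13/2)/[(5)·(2)·(-1)·(-3)] = -351/160
L_3(-3/2) = (3/2)·(-3/2)·(-7/2)·(-13/2)/[(6)·(3)·(1)·(-2)] = 91/64
L_4(-3/2) = (3/2)·(-3/2)·(-7/2)·(-9/2)/[(8)·(5)·(3)·(2)] = -189/1280
Sum: 3·(273/1280) + 1·(273/160) + 4·(-351/160) + 1·(91/64) + (-2)·(-189/1280) = -6031/1280

-6031/1280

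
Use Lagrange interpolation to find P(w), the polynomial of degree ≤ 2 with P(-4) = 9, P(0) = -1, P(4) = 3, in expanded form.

Build the Lagrange basis polynomials:
L_0(w) = w(w - 4) / [32] = (1/32)w^2 - (1/8)w
L_1(w) = (w + 4)(w - 4) / [-16] = -(1/16)w^2 + 1
L_2(w) = (w + 4)w / [32] = (1/32)w^2 + (1/8)w
P(w) = 9·L_0 + (-1)·L_1 + 3·L_2
  9·L_0(w) = (9/32)w^2 - (9/8)w
  (-1)·L_1(w) = (1/16)w^2 - 1
  3·L_2(w) = (3/32)w^2 + (3/8)w
Adding term by term: (7/16)w^2 - (3/4)w - 1

P(w) = (7/16)w^2 - (3/4)w - 1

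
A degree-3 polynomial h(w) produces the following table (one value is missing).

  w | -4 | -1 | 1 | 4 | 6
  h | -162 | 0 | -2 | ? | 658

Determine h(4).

190

The 4 known values determine h uniquely (degree ≤ 3).
L_0(4) = (5)·(3)·(-2)/[(-3)·(-5)·(-10)] = 1/5
L_1(4) = (8)·(3)·(-2)/[(3)·(-2)·(-7)] = -8/7
L_2(4) = (8)·(5)·(-2)/[(5)·(2)·(-5)] = 8/5
L_3(4) = (8)·(5)·(3)/[(10)·(7)·(5)] = 12/35
Sum: (-162)·(1/5) + 0 + (-2)·(8/5) + 658·(12/35) = 190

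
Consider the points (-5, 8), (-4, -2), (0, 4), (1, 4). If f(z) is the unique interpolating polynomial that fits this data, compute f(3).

L_0(3) = (7)·(3)·(2)/[(-1)·(-5)·(-6)] = -7/5
L_1(3) = (8)·(3)·(2)/[(1)·(-4)·(-5)] = 12/5
L_2(3) = (8)·(7)·(2)/[(5)·(4)·(-1)] = -28/5
L_3(3) = (8)·(7)·(3)/[(6)·(5)·(1)] = 28/5
Sum: 8·(-7/5) + (-2)·(12/5) + 4·(-28/5) + 4·(28/5) = -16

-16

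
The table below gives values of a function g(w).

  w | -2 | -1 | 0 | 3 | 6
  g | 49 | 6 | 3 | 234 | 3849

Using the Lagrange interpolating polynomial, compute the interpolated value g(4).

L_0(4) = (5)·(4)·(1)·(-2)/[(-1)·(-2)·(-5)·(-8)] = -1/2
L_1(4) = (6)·(4)·(1)·(-2)/[(1)·(-1)·(-4)·(-7)] = 12/7
L_2(4) = (6)·(5)·(1)·(-2)/[(2)·(1)·(-3)·(-6)] = -5/3
L_3(4) = (6)·(5)·(4)·(-2)/[(5)·(4)·(3)·(-3)] = 4/3
L_4(4) = (6)·(5)·(4)·(1)/[(8)·(7)·(6)·(3)] = 5/42
Sum: 49·(-1/2) + 6·(12/7) + 3·(-5/3) + 234·(4/3) + 3849·(5/42) = 751

751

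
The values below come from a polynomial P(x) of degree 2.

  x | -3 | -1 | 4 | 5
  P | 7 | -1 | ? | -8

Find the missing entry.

The 3 known values determine P uniquely (degree ≤ 2).
L_0(4) = (5)·(-1)/[(-2)·(-8)] = -5/16
L_1(4) = (7)·(-1)/[(2)·(-6)] = 7/12
L_2(4) = (7)·(5)/[(8)·(6)] = 35/48
Sum: 7·(-5/16) + (-1)·(7/12) + (-8)·(35/48) = -413/48

-413/48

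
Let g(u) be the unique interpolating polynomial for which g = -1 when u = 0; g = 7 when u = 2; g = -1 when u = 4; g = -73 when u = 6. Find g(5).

Evaluate each Lagrange basis at u = 5:
L_0(5) = (3)·(1)·(-1)/[(-2)·(-4)·(-6)] = 1/16
L_1(5) = (5)·(1)·(-1)/[(2)·(-2)·(-4)] = -5/16
L_2(5) = (5)·(3)·(-1)/[(4)·(2)·(-2)] = 15/16
L_3(5) = (5)·(3)·(1)/[(6)·(4)·(2)] = 5/16
Sum: (-1)·(1/16) + 7·(-5/16) + (-1)·(15/16) + (-73)·(5/16) = -26

-26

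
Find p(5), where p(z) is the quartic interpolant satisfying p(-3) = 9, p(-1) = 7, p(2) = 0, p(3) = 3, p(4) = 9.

17

Evaluate each Lagrange basis at z = 5:
L_0(5) = (6)·(3)·(2)·(1)/[(-2)·(-5)·(-6)·(-7)] = 3/35
L_1(5) = (8)·(3)·(2)·(1)/[(2)·(-3)·(-4)·(-5)] = -2/5
L_2(5) = (8)·(6)·(2)·(1)/[(5)·(3)·(-1)·(-2)] = 16/5
L_3(5) = (8)·(6)·(3)·(1)/[(6)·(4)·(1)·(-1)] = -6
L_4(5) = (8)·(6)·(3)·(2)/[(7)·(5)·(2)·(1)] = 144/35
Sum: 9·(3/35) + 7·(-2/5) + 0 + 3·(-6) + 9·(144/35) = 17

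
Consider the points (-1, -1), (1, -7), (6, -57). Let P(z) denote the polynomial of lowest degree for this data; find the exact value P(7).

-73

Evaluate each Lagrange basis at z = 7:
L_0(7) = (6)·(1)/[(-2)·(-7)] = 3/7
L_1(7) = (8)·(1)/[(2)·(-5)] = -4/5
L_2(7) = (8)·(6)/[(7)·(5)] = 48/35
Sum: (-1)·(3/7) + (-7)·(-4/5) + (-57)·(48/35) = -73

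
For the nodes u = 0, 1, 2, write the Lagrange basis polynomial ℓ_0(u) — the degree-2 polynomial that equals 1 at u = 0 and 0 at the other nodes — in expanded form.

ℓ_0(u) = (1/2)u^2 - (3/2)u + 1

ℓ_0(u) = (u - 1)(u - 2) / [(-1)·(-2)]
       = (u^2 - 3u + 2) / (2)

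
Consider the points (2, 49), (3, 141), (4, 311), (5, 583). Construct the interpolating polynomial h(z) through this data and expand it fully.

h(z) = 4z^3 + 3z^2 + z + 3

Build the Lagrange basis polynomials:
L_0(z) = (z - 3)(z - 4)(z - 5) / [-6] = -(1/6)z^3 + 2z^2 - (47/6)z + 10
L_1(z) = (z - 2)(z - 4)(z - 5) / [2] = (1/2)z^3 - (11/2)z^2 + 19z - 20
L_2(z) = (z - 2)(z - 3)(z - 5) / [-2] = -(1/2)z^3 + 5z^2 - (31/2)z + 15
L_3(z) = (z - 2)(z - 3)(z - 4) / [6] = (1/6)z^3 - (3/2)z^2 + (13/3)z - 4
h(z) = 49·L_0 + 141·L_1 + 311·L_2 + 583·L_3
  49·L_0(z) = -(49/6)z^3 + 98z^2 - (2303/6)z + 490
  141·L_1(z) = (141/2)z^3 - (1551/2)z^2 + 2679z - 2820
  311·L_2(z) = -(311/2)z^3 + 1555z^2 - (9641/2)z + 4665
  583·L_3(z) = (583/6)z^3 - (1749/2)z^2 + (7579/3)z - 2332
Adding term by term: 4z^3 + 3z^2 + z + 3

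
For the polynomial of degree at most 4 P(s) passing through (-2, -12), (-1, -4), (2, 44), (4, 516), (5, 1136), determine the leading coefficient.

1

Build the Lagrange basis polynomials:
L_0(s) = (s + 1)(s - 2)(s - 4)(s - 5) / [168] = (1/168)s^4 - (5/84)s^3 + (9/56)s^2 - (1/84)s - 5/21
L_1(s) = (s + 2)(s - 2)(s - 4)(s - 5) / [-90] = -(1/90)s^4 + (1/10)s^3 - (8/45)s^2 - (2/5)s + 8/9
L_2(s) = (s + 2)(s + 1)(s - 4)(s - 5) / [72] = (1/72)s^4 - (1/12)s^3 - (5/72)s^2 + (7/12)s + 5/9
L_3(s) = (s + 2)(s + 1)(s - 2)(s - 5) / [-60] = -(1/60)s^4 + (1/15)s^3 + (3/20)s^2 - (4/15)s - 1/3
L_4(s) = (s + 2)(s + 1)(s - 2)(s - 4) / [126] = (1/126)s^4 - (1/42)s^3 - (4/63)s^2 + (2/21)s + 8/63
P(s) = (-12)·L_0 + (-4)·L_1 + 44·L_2 + 516·L_3 + 1136·L_4
Only the coefficient of s^4 is needed; take it from each L_i and combine:
(-12)·(1/168) + (-4)·(-1/90) + 44·(1/72) + 516·(-1/60) + 1136·(1/126) = 1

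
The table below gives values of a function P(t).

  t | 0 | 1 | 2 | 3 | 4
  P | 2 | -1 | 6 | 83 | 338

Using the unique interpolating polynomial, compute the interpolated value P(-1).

3

L_0(-1) = (-2)·(-3)·(-4)·(-5)/[(-1)·(-2)·(-3)·(-4)] = 5
L_1(-1) = (-1)·(-3)·(-4)·(-5)/[(1)·(-1)·(-2)·(-3)] = -10
L_2(-1) = (-1)·(-2)·(-4)·(-5)/[(2)·(1)·(-1)·(-2)] = 10
L_3(-1) = (-1)·(-2)·(-3)·(-5)/[(3)·(2)·(1)·(-1)] = -5
L_4(-1) = (-1)·(-2)·(-3)·(-4)/[(4)·(3)·(2)·(1)] = 1
Sum: 2·(5) + (-1)·(-10) + 6·(10) + 83·(-5) + 338·(1) = 3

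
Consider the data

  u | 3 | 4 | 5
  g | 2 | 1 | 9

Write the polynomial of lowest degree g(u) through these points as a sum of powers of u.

L_0(u) = (u - 4)(u - 5) / [2] = (1/2)u^2 - (9/2)u + 10
L_1(u) = (u - 3)(u - 5) / [-1] = -u^2 + 8u - 15
L_2(u) = (u - 3)(u - 4) / [2] = (1/2)u^2 - (7/2)u + 6
g(u) = 2·L_0 + 1·L_1 + 9·L_2
  2·L_0(u) = u^2 - 9u + 20
  1·L_1(u) = -u^2 + 8u - 15
  9·L_2(u) = (9/2)u^2 - (63/2)u + 54
Adding term by term: (9/2)u^2 - (65/2)u + 59

g(u) = (9/2)u^2 - (65/2)u + 59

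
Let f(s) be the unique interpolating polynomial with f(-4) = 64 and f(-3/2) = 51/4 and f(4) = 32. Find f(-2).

Evaluate each Lagrange basis at s = -2:
L_0(-2) = (-1/2)·(-6)/[(-5/2)·(-8)] = 3/20
L_1(-2) = (2)·(-6)/[(5/2)·(-11/2)] = 48/55
L_2(-2) = (2)·(-1/2)/[(8)·(11/2)] = -1/44
Sum: 64·(3/20) + 51/4·(48/55) + 32·(-1/44) = 20

20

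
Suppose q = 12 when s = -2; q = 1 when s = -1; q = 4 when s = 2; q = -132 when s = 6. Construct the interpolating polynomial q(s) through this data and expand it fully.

q(s) = -s^3 + 2s^2 + 2s

Build the Lagrange basis polynomials:
L_0(s) = (s + 1)(s - 2)(s - 6) / [-32] = -(1/32)s^3 + (7/32)s^2 - (1/8)s - 3/8
L_1(s) = (s + 2)(s - 2)(s - 6) / [21] = (1/21)s^3 - (2/7)s^2 - (4/21)s + 8/7
L_2(s) = (s + 2)(s + 1)(s - 6) / [-48] = -(1/48)s^3 + (1/16)s^2 + (1/3)s + 1/4
L_3(s) = (s + 2)(s + 1)(s - 2) / [224] = (1/224)s^3 + (1/224)s^2 - (1/56)s - 1/56
q(s) = 12·L_0 + 1·L_1 + 4·L_2 + (-132)·L_3
  12·L_0(s) = -(3/8)s^3 + (21/8)s^2 - (3/2)s - 9/2
  1·L_1(s) = (1/21)s^3 - (2/7)s^2 - (4/21)s + 8/7
  4·L_2(s) = -(1/12)s^3 + (1/4)s^2 + (4/3)s + 1
  (-132)·L_3(s) = -(33/56)s^3 - (33/56)s^2 + (33/14)s + 33/14
Adding term by term: -s^3 + 2s^2 + 2s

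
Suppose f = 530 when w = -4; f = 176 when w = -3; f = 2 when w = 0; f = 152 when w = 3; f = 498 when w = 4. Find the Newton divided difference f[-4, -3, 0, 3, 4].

2

f[-4,-3] = (176 - 530) / (-3 - (-4)) = -354
f[-3,0] = (2 - 176) / (0 - (-3)) = -58
f[0,3] = (152 - 2) / (3 - 0) = 50
f[3,4] = (498 - 152) / (4 - 3) = 346
f[-4,-3,0] = (-58 - (-354)) / (0 - (-4)) = 74
f[-3,0,3] = (50 - (-58)) / (3 - (-3)) = 18
f[0,3,4] = (346 - 50) / (4 - 0) = 74
f[-4,-3,0,3] = (18 - 74) / (3 - (-4)) = -8
f[-3,0,3,4] = (74 - 18) / (4 - (-3)) = 8
f[-4,-3,0,3,4] = (8 - (-8)) / (4 - (-4)) = 2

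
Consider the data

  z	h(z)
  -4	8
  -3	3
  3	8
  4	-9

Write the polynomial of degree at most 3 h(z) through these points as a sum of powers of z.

h(z) = -(71/168)z^3 - (6/7)z^2 + (779/168)z + 185/14

Build the Lagrange basis polynomials:
L_0(z) = (z + 3)(z - 3)(z - 4) / [-56] = -(1/56)z^3 + (1/14)z^2 + (9/56)z - 9/14
L_1(z) = (z + 4)(z - 3)(z - 4) / [42] = (1/42)z^3 - (1/14)z^2 - (8/21)z + 8/7
L_2(z) = (z + 4)(z + 3)(z - 4) / [-42] = -(1/42)z^3 - (1/14)z^2 + (8/21)z + 8/7
L_3(z) = (z + 4)(z + 3)(z - 3) / [56] = (1/56)z^3 + (1/14)z^2 - (9/56)z - 9/14
h(z) = 8·L_0 + 3·L_1 + 8·L_2 + (-9)·L_3
  8·L_0(z) = -(1/7)z^3 + (4/7)z^2 + (9/7)z - 36/7
  3·L_1(z) = (1/14)z^3 - (3/14)z^2 - (8/7)z + 24/7
  8·L_2(z) = -(4/21)z^3 - (4/7)z^2 + (64/21)z + 64/7
  (-9)·L_3(z) = -(9/56)z^3 - (9/14)z^2 + (81/56)z + 81/14
Adding term by term: -(71/168)z^3 - (6/7)z^2 + (779/168)z + 185/14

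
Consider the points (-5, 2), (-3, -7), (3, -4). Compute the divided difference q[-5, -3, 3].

q[-5,-3] = (-7 - 2) / (-3 - (-5)) = -9/2
q[-3,3] = (-4 - (-7)) / (3 - (-3)) = 1/2
q[-5,-3,3] = (1/2 - (-9/2)) / (3 - (-5)) = 5/8

5/8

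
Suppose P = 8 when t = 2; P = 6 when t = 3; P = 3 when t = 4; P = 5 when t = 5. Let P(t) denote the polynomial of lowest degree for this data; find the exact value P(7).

Evaluate each Lagrange basis at t = 7:
L_0(7) = (4)·(3)·(2)/[(-1)·(-2)·(-3)] = -4
L_1(7) = (5)·(3)·(2)/[(1)·(-1)·(-2)] = 15
L_2(7) = (5)·(4)·(2)/[(2)·(1)·(-1)] = -20
L_3(7) = (5)·(4)·(3)/[(3)·(2)·(1)] = 10
Sum: 8·(-4) + 6·(15) + 3·(-20) + 5·(10) = 48

48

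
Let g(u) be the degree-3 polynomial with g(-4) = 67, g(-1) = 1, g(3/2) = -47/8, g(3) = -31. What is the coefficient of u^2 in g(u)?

0

Build the Lagrange basis polynomials:
L_0(u) = (u + 1)(u - 3/2)(u - 3) / [-231/2] = -(2/231)u^3 + (1/33)u^2 - 3/77
L_1(u) = (u + 4)(u - 3/2)(u - 3) / [30] = (1/30)u^3 - (1/60)u^2 - (9/20)u + 3/5
L_2(u) = (u + 4)(u + 1)(u - 3) / [-165/8] = -(8/165)u^3 - (16/165)u^2 + (8/15)u + 32/55
L_3(u) = (u + 4)(u + 1)(u - 3/2) / [42] = (1/42)u^3 + (1/12)u^2 - (1/12)u - 1/7
g(u) = 67·L_0 + 1·L_1 + (-47/8)·L_2 + (-31)·L_3
Only the coefficient of u^2 is needed; take it from each L_i and combine:
67·(1/33) + 1·(-1/60) + (-47/8)·(-16/165) + (-31)·(1/12) = 0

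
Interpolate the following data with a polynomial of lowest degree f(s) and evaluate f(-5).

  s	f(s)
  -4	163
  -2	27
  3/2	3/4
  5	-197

L_0(-5) = (-3)·(-13/2)·(-10)/[(-2)·(-11/2)·(-9)] = 65/33
L_1(-5) = (-1)·(-13/2)·(-10)/[(2)·(-7/2)·(-7)] = -65/49
L_2(-5) = (-1)·(-3)·(-10)/[(11/2)·(7/2)·(-7/2)] = 240/539
L_3(-5) = (-1)·(-3)·(-13/2)/[(9)·(7)·(7/2)] = -13/147
Sum: 163·(65/33) + 27·(-65/49) + 3/4·(240/539) + (-197)·(-13/147) = 303

303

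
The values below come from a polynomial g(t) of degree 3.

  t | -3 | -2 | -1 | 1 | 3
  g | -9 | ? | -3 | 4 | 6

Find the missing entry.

The 4 known values determine g uniquely (degree ≤ 3).
L_0(-2) = (-1)·(-3)·(-5)/[(-2)·(-4)·(-6)] = 5/16
L_1(-2) = (1)·(-3)·(-5)/[(2)·(-2)·(-4)] = 15/16
L_2(-2) = (1)·(-1)·(-5)/[(4)·(2)·(-2)] = -5/16
L_3(-2) = (1)·(-1)·(-3)/[(6)·(4)·(2)] = 1/16
Sum: (-9)·(5/16) + (-3)·(15/16) + 4·(-5/16) + 6·(1/16) = -13/2

-13/2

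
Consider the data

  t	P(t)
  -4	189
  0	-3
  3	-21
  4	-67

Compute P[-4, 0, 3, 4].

P[-4,0] = (-3 - 189) / (0 - (-4)) = -48
P[0,3] = (-21 - (-3)) / (3 - 0) = -6
P[3,4] = (-67 - (-21)) / (4 - 3) = -46
P[-4,0,3] = (-6 - (-48)) / (3 - (-4)) = 6
P[0,3,4] = (-46 - (-6)) / (4 - 0) = -10
P[-4,0,3,4] = (-10 - 6) / (4 - (-4)) = -2

-2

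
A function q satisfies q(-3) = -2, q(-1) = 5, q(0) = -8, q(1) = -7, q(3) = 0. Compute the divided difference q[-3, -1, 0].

-11/2

q[-3,-1] = (5 - (-2)) / (-1 - (-3)) = 7/2
q[-1,0] = (-8 - 5) / (0 - (-1)) = -13
q[-3,-1,0] = (-13 - 7/2) / (0 - (-3)) = -11/2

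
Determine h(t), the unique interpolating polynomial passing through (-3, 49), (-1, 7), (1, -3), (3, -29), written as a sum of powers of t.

Newton's divided differences:
h[-3,-1] = (7 - 49) / (-1 - (-3)) = -21
h[-1,1] = (-3 - 7) / (1 - (-1)) = -5
h[1,3] = (-29 - (-3)) / (3 - 1) = -13
h[-3,-1,1] = (-5 - (-21)) / (1 - (-3)) = 4
h[-1,1,3] = (-13 - (-5)) / (3 - (-1)) = -2
h[-3,-1,1,3] = (-2 - 4) / (3 - (-3)) = -1
h(t) = 49 + (-21)·(t + 3) + 4·(t + 3)(t + 1) + (-1)·(t + 3)(t + 1)(t - 1)
Expanding: h(t) = -t^3 + t^2 - 4t + 1

h(t) = -t^3 + t^2 - 4t + 1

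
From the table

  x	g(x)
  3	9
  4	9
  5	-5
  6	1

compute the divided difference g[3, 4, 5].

-7

g[3,4] = (9 - 9) / (4 - 3) = 0
g[4,5] = (-5 - 9) / (5 - 4) = -14
g[3,4,5] = (-14 - 0) / (5 - 3) = -7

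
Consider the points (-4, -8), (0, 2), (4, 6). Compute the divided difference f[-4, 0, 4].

-3/16

f[-4,0] = (2 - (-8)) / (0 - (-4)) = 5/2
f[0,4] = (6 - 2) / (4 - 0) = 1
f[-4,0,4] = (1 - 5/2) / (4 - (-4)) = -3/16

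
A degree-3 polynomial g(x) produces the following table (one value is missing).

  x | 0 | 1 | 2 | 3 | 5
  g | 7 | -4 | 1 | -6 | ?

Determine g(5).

The 4 known values determine g uniquely (degree ≤ 3).
Evaluate each Lagrange basis at x = 5:
L_0(5) = (4)·(3)·(2)/[(-1)·(-2)·(-3)] = -4
L_1(5) = (5)·(3)·(2)/[(1)·(-1)·(-2)] = 15
L_2(5) = (5)·(4)·(2)/[(2)·(1)·(-1)] = -20
L_3(5) = (5)·(4)·(3)/[(3)·(2)·(1)] = 10
Sum: 7·(-4) + (-4)·(15) + 1·(-20) + (-6)·(10) = -168

-168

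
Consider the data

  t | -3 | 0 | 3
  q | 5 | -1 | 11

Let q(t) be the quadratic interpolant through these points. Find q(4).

Using Newton's divided-difference form:
q[-3,0] = (-1 - 5) / (0 - (-3)) = -2
q[0,3] = (11 - (-1)) / (3 - 0) = 4
q[-3,0,3] = (4 - (-2)) / (3 - (-3)) = 1
q(4) = 5 + (-2)·(7) + 1·(7)·(4) = 19

19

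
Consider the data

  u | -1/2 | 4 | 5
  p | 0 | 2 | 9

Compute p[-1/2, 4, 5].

118/99

p[-1/2,4] = (2 - 0) / (4 - (-1/2)) = 4/9
p[4,5] = (9 - 2) / (5 - 4) = 7
p[-1/2,4,5] = (7 - 4/9) / (5 - (-1/2)) = 118/99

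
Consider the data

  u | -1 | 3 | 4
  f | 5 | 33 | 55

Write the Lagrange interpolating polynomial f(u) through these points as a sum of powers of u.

Build the Lagrange basis polynomials:
L_0(u) = (u - 3)(u - 4) / [20] = (1/20)u^2 - (7/20)u + 3/5
L_1(u) = (u + 1)(u - 4) / [-4] = -(1/4)u^2 + (3/4)u + 1
L_2(u) = (u + 1)(u - 3) / [5] = (1/5)u^2 - (2/5)u - 3/5
f(u) = 5·L_0 + 33·L_1 + 55·L_2
  5·L_0(u) = (1/4)u^2 - (7/4)u + 3
  33·L_1(u) = -(33/4)u^2 + (99/4)u + 33
  55·L_2(u) = 11u^2 - 22u - 33
Adding term by term: 3u^2 + u + 3

f(u) = 3u^2 + u + 3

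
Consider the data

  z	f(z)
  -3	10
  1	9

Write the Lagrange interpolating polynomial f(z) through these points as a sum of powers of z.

L_0(z) = (z - 1) / [-4] = -(1/4)z + 1/4
L_1(z) = (z + 3) / [4] = (1/4)z + 3/4
f(z) = 10·L_0 + 9·L_1
  10·L_0(z) = -(5/2)z + 5/2
  9·L_1(z) = (9/4)z + 27/4
Adding term by term: -(1/4)z + 37/4

f(z) = -(1/4)z + 37/4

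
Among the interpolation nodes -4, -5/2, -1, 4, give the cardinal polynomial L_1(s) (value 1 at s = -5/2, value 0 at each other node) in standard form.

L_1(s) = (s + 4)(s + 1)(s - 4) / [(3/2)·(-3/2)·(-13/2)]
       = (s^3 + s^2 - 16s - 16) / (117/8)

L_1(s) = (8/117)s^3 + (8/117)s^2 - (128/117)s - 128/117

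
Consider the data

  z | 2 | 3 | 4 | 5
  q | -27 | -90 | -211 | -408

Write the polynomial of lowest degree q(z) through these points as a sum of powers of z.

L_0(z) = (z - 3)(z - 4)(z - 5) / [-6] = -(1/6)z^3 + 2z^2 - (47/6)z + 10
L_1(z) = (z - 2)(z - 4)(z - 5) / [2] = (1/2)z^3 - (11/2)z^2 + 19z - 20
L_2(z) = (z - 2)(z - 3)(z - 5) / [-2] = -(1/2)z^3 + 5z^2 - (31/2)z + 15
L_3(z) = (z - 2)(z - 3)(z - 4) / [6] = (1/6)z^3 - (3/2)z^2 + (13/3)z - 4
q(z) = (-27)·L_0 + (-90)·L_1 + (-211)·L_2 + (-408)·L_3
  (-27)·L_0(z) = (9/2)z^3 - 54z^2 + (423/2)z - 270
  (-90)·L_1(z) = -45z^3 + 495z^2 - 1710z + 1800
  (-211)·L_2(z) = (211/2)z^3 - 1055z^2 + (6541/2)z - 3165
  (-408)·L_3(z) = -68z^3 + 612z^2 - 1768z + 1632
Adding term by term: -3z^3 - 2z^2 + 4z - 3

q(z) = -3z^3 - 2z^2 + 4z - 3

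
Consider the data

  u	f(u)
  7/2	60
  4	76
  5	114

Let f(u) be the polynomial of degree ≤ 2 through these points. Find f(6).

160

L_0(6) = (2)·(1)/[(-1/2)·(-3/2)] = 8/3
L_1(6) = (5/2)·(1)/[(1/2)·(-1)] = -5
L_2(6) = (5/2)·(2)/[(3/2)·(1)] = 10/3
Sum: 60·(8/3) + 76·(-5) + 114·(10/3) = 160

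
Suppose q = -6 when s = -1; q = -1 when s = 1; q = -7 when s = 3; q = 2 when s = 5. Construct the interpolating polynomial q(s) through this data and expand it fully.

Build the Lagrange basis polynomials:
L_0(s) = (s - 1)(s - 3)(s - 5) / [-48] = -(1/48)s^3 + (3/16)s^2 - (23/48)s + 5/16
L_1(s) = (s + 1)(s - 3)(s - 5) / [16] = (1/16)s^3 - (7/16)s^2 + (7/16)s + 15/16
L_2(s) = (s + 1)(s - 1)(s - 5) / [-16] = -(1/16)s^3 + (5/16)s^2 + (1/16)s - 5/16
L_3(s) = (s + 1)(s - 1)(s - 3) / [48] = (1/48)s^3 - (1/16)s^2 - (1/48)s + 1/16
q(s) = (-6)·L_0 + (-1)·L_1 + (-7)·L_2 + 2·L_3
  (-6)·L_0(s) = (1/8)s^3 - (9/8)s^2 + (23/8)s - 15/8
  (-1)·L_1(s) = -(1/16)s^3 + (7/16)s^2 - (7/16)s - 15/16
  (-7)·L_2(s) = (7/16)s^3 - (35/16)s^2 - (7/16)s + 35/16
  2·L_3(s) = (1/24)s^3 - (1/8)s^2 - (1/24)s + 1/8
Adding term by term: (13/24)s^3 - 3s^2 + (47/24)s - 1/2

q(s) = (13/24)s^3 - 3s^2 + (47/24)s - 1/2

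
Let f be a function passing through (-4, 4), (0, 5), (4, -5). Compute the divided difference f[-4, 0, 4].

-11/32

f[-4,0] = (5 - 4) / (0 - (-4)) = 1/4
f[0,4] = (-5 - 5) / (4 - 0) = -5/2
f[-4,0,4] = (-5/2 - 1/4) / (4 - (-4)) = -11/32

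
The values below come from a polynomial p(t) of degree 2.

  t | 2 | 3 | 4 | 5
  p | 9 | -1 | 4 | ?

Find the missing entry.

24

The 3 known values determine p uniquely (degree ≤ 2).
Evaluate each Lagrange basis at t = 5:
L_0(5) = (2)·(1)/[(-1)·(-2)] = 1
L_1(5) = (3)·(1)/[(1)·(-1)] = -3
L_2(5) = (3)·(2)/[(2)·(1)] = 3
Sum: 9·(1) + (-1)·(-3) + 4·(3) = 24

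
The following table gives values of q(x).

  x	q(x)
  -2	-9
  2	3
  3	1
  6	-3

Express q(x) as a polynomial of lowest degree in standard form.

L_0(x) = (x - 2)(x - 3)(x - 6) / [-160] = -(1/160)x^3 + (11/160)x^2 - (9/40)x + 9/40
L_1(x) = (x + 2)(x - 3)(x - 6) / [16] = (1/16)x^3 - (7/16)x^2 + 9/4
L_2(x) = (x + 2)(x - 2)(x - 6) / [-15] = -(1/15)x^3 + (2/5)x^2 + (4/15)x - 8/5
L_3(x) = (x + 2)(x - 2)(x - 3) / [96] = (1/96)x^3 - (1/32)x^2 - (1/24)x + 1/8
q(x) = (-9)·L_0 + 3·L_1 + 1·L_2 + (-3)·L_3
  (-9)·L_0(x) = (9/160)x^3 - (99/160)x^2 + (81/40)x - 81/40
  3·L_1(x) = (3/16)x^3 - (21/16)x^2 + 27/4
  1·L_2(x) = -(1/15)x^3 + (2/5)x^2 + (4/15)x - 8/5
  (-3)·L_3(x) = -(1/32)x^3 + (3/32)x^2 + (1/8)x - 3/8
Adding term by term: (7/48)x^3 - (23/16)x^2 + (29/12)x + 11/4

q(x) = (7/48)x^3 - (23/16)x^2 + (29/12)x + 11/4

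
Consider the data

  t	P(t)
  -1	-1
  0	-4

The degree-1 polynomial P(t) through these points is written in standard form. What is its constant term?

-4

Build the Lagrange basis polynomials:
L_0(t) = t / [-1] = -t
L_1(t) = (t + 1) / [1] = t + 1
P(t) = (-1)·L_0 + (-4)·L_1
Only the constant term is needed; take it from each L_i and combine:
(-1)·(0) + (-4)·(1) = -4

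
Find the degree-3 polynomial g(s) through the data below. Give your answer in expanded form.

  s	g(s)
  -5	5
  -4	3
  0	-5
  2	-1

g(s) = (2/21)s^3 + (6/7)s^2 - (2/21)s - 5

Newton's divided differences:
g[-5,-4] = (3 - 5) / (-4 - (-5)) = -2
g[-4,0] = (-5 - 3) / (0 - (-4)) = -2
g[0,2] = (-1 - (-5)) / (2 - 0) = 2
g[-5,-4,0] = (-2 - (-2)) / (0 - (-5)) = 0
g[-4,0,2] = (2 - (-2)) / (2 - (-4)) = 2/3
g[-5,-4,0,2] = (2/3 - 0) / (2 - (-5)) = 2/21
g(s) = 5 + (-2)·(s + 5) + (2/21)·(s + 5)(s + 4)s
Expanding: g(s) = (2/21)s^3 + (6/7)s^2 - (2/21)s - 5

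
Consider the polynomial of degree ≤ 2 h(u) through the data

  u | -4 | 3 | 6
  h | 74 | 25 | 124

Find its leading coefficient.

4

The leading coefficient equals the top divided difference h[-4,3,6].
h[-4,3] = (25 - 74) / (3 - (-4)) = -7
h[3,6] = (124 - 25) / (6 - 3) = 33
h[-4,3,6] = (33 - (-7)) / (6 - (-4)) = 4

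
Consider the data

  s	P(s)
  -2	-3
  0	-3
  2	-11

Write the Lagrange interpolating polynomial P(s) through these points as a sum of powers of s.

P(s) = -s^2 - 2s - 3

Build the Lagrange basis polynomials:
L_0(s) = s(s - 2) / [8] = (1/8)s^2 - (1/4)s
L_1(s) = (s + 2)(s - 2) / [-4] = -(1/4)s^2 + 1
L_2(s) = (s + 2)s / [8] = (1/8)s^2 + (1/4)s
P(s) = (-3)·L_0 + (-3)·L_1 + (-11)·L_2
  (-3)·L_0(s) = -(3/8)s^2 + (3/4)s
  (-3)·L_1(s) = (3/4)s^2 - 3
  (-11)·L_2(s) = -(11/8)s^2 - (11/4)s
Adding term by term: -s^2 - 2s - 3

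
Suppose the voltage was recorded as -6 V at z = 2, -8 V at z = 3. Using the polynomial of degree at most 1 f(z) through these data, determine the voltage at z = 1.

-4

Evaluate each Lagrange basis at z = 1:
L_0(1) = (-2)/[(-1)] = 2
L_1(1) = (-1)/[(1)] = -1
Sum: (-6)·(2) + (-8)·(-1) = -4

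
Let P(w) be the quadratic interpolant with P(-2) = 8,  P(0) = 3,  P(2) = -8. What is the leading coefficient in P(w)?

-3/4

The leading coefficient equals the top divided difference P[-2,0,2].
P[-2,0] = (3 - 8) / (0 - (-2)) = -5/2
P[0,2] = (-8 - 3) / (2 - 0) = -11/2
P[-2,0,2] = (-11/2 - (-5/2)) / (2 - (-2)) = -3/4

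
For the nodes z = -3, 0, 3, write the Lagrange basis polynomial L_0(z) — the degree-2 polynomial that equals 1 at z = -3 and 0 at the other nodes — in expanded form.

L_0(z) = z(z - 3) / [(-3)·(-6)]
       = (z^2 - 3z) / (18)

L_0(z) = (1/18)z^2 - (1/6)z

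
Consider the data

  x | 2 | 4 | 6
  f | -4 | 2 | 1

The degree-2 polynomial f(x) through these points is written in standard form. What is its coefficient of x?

33/4

L_0(x) = (x - 4)(x - 6) / [8] = (1/8)x^2 - (5/4)x + 3
L_1(x) = (x - 2)(x - 6) / [-4] = -(1/4)x^2 + 2x - 3
L_2(x) = (x - 2)(x - 4) / [8] = (1/8)x^2 - (3/4)x + 1
f(x) = (-4)·L_0 + 2·L_1 + 1·L_2
Only the coefficient of x is needed; take it from each L_i and combine:
(-4)·(-5/4) + 2·(2) + 1·(-3/4) = 33/4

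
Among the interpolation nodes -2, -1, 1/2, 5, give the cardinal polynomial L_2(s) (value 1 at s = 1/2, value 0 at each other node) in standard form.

L_2(s) = -(8/135)s^3 + (16/135)s^2 + (104/135)s + 16/27

L_2(s) = (s + 2)(s + 1)(s - 5) / [(5/2)·(3/2)·(-9/2)]
       = (s^3 - 2s^2 - 13s - 10) / (-135/8)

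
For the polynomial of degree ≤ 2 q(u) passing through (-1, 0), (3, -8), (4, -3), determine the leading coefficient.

The leading coefficient equals the top divided difference q[-1,3,4].
q[-1,3] = (-8 - 0) / (3 - (-1)) = -2
q[3,4] = (-3 - (-8)) / (4 - 3) = 5
q[-1,3,4] = (5 - (-2)) / (4 - (-1)) = 7/5

7/5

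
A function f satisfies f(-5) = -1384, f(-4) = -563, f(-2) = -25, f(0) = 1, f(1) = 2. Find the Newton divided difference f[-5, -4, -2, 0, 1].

-2

f[-5,-4] = (-563 - (-1384)) / (-4 - (-5)) = 821
f[-4,-2] = (-25 - (-563)) / (-2 - (-4)) = 269
f[-2,0] = (1 - (-25)) / (0 - (-2)) = 13
f[0,1] = (2 - 1) / (1 - 0) = 1
f[-5,-4,-2] = (269 - 821) / (-2 - (-5)) = -184
f[-4,-2,0] = (13 - 269) / (0 - (-4)) = -64
f[-2,0,1] = (1 - 13) / (1 - (-2)) = -4
f[-5,-4,-2,0] = (-64 - (-184)) / (0 - (-5)) = 24
f[-4,-2,0,1] = (-4 - (-64)) / (1 - (-4)) = 12
f[-5,-4,-2,0,1] = (12 - 24) / (1 - (-5)) = -2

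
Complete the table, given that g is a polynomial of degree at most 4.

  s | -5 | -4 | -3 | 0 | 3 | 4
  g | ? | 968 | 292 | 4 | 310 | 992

The 5 known values determine g uniquely (degree ≤ 4).
Evaluate each Lagrange basis at s = -5:
L_0(-5) = (-2)·(-5)·(-8)·(-9)/[(-1)·(-4)·(-7)·(-8)] = 45/14
L_1(-5) = (-1)·(-5)·(-8)·(-9)/[(1)·(-3)·(-6)·(-7)] = -20/7
L_2(-5) = (-1)·(-2)·(-8)·(-9)/[(4)·(3)·(-3)·(-4)] = 1
L_3(-5) = (-1)·(-2)·(-5)·(-9)/[(7)·(6)·(3)·(-1)] = -5/7
L_4(-5) = (-1)·(-2)·(-5)·(-8)/[(8)·(7)·(4)·(1)] = 5/14
Sum: 968·(45/14) + 292·(-20/7) + 4·(1) + 310·(-5/7) + 992·(5/14) = 2414

2414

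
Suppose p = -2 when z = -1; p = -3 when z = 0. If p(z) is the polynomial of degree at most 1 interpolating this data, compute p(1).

Evaluate each Lagrange basis at z = 1:
L_0(1) = (1)/[(-1)] = -1
L_1(1) = (2)/[(1)] = 2
Sum: (-2)·(-1) + (-3)·(2) = -4

-4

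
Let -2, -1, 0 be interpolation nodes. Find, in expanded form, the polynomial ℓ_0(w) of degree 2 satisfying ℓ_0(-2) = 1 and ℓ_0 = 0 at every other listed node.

ℓ_0(w) = (w + 1)w / [(-1)·(-2)]
       = (w^2 + w) / (2)

ℓ_0(w) = (1/2)w^2 + (1/2)w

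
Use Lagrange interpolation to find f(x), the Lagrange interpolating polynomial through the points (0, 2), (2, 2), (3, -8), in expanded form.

f(x) = -(10/3)x^2 + (20/3)x + 2

L_0(x) = (x - 2)(x - 3) / [6] = (1/6)x^2 - (5/6)x + 1
L_1(x) = x(x - 3) / [-2] = -(1/2)x^2 + (3/2)x
L_2(x) = x(x - 2) / [3] = (1/3)x^2 - (2/3)x
f(x) = 2·L_0 + 2·L_1 + (-8)·L_2
  2·L_0(x) = (1/3)x^2 - (5/3)x + 2
  2·L_1(x) = -x^2 + 3x
  (-8)·L_2(x) = -(8/3)x^2 + (16/3)x
Adding term by term: -(10/3)x^2 + (20/3)x + 2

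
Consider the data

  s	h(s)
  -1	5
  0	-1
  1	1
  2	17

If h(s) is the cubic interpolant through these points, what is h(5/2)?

Evaluate each Lagrange basis at s = 5/2:
L_0(5/2) = (5/2)·(3/2)·(1/2)/[(-1)·(-2)·(-3)] = -5/16
L_1(5/2) = (7/2)·(3/2)·(1/2)/[(1)·(-1)·(-2)] = 21/16
L_2(5/2) = (7/2)·(5/2)·(1/2)/[(2)·(1)·(-1)] = -35/16
L_3(5/2) = (7/2)·(5/2)·(3/2)/[(3)·(2)·(1)] = 35/16
Sum: 5·(-5/16) + (-1)·(21/16) + 1·(-35/16) + 17·(35/16) = 257/8

257/8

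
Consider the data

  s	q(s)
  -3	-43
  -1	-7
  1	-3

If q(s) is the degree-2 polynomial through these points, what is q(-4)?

-73

Using Newton's divided-difference form:
q[-3,-1] = (-7 - (-43)) / (-1 - (-3)) = 18
q[-1,1] = (-3 - (-7)) / (1 - (-1)) = 2
q[-3,-1,1] = (2 - 18) / (1 - (-3)) = -4
q(-4) = -43 + 18·(-1) + (-4)·(-1)·(-3) = -73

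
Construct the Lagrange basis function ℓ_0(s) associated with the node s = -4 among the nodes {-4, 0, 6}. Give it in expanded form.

ℓ_0(s) = s(s - 6) / [(-4)·(-10)]
       = (s^2 - 6s) / (40)

ℓ_0(s) = (1/40)s^2 - (3/20)s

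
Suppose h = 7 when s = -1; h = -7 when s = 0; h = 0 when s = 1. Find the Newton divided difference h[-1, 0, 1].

h[-1,0] = (-7 - 7) / (0 - (-1)) = -14
h[0,1] = (0 - (-7)) / (1 - 0) = 7
h[-1,0,1] = (7 - (-14)) / (1 - (-1)) = 21/2

21/2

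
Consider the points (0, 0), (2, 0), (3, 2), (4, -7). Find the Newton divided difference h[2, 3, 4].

h[2,3] = (2 - 0) / (3 - 2) = 2
h[3,4] = (-7 - 2) / (4 - 3) = -9
h[2,3,4] = (-9 - 2) / (4 - 2) = -11/2

-11/2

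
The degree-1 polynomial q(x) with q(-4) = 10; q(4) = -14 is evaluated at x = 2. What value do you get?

Evaluate each Lagrange basis at x = 2:
L_0(2) = (-2)/[(-8)] = 1/4
L_1(2) = (6)/[(8)] = 3/4
Sum: 10·(1/4) + (-14)·(3/4) = -8

-8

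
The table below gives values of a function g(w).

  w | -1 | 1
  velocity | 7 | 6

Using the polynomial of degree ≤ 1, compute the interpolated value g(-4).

L_0(-4) = (-5)/[(-2)] = 5/2
L_1(-4) = (-3)/[(2)] = -3/2
Sum: 7·(5/2) + 6·(-3/2) = 17/2

17/2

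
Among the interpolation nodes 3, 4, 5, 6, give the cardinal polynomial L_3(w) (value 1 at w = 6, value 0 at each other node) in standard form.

L_3(w) = (1/6)w^3 - 2w^2 + (47/6)w - 10

L_3(w) = (w - 3)(w - 4)(w - 5) / [(3)·(2)·(1)]
       = (w^3 - 12w^2 + 47w - 60) / (6)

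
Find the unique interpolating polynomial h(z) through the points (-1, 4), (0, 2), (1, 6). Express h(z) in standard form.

L_0(z) = z(z - 1) / [2] = (1/2)z^2 - (1/2)z
L_1(z) = (z + 1)(z - 1) / [-1] = -z^2 + 1
L_2(z) = (z + 1)z / [2] = (1/2)z^2 + (1/2)z
h(z) = 4·L_0 + 2·L_1 + 6·L_2
  4·L_0(z) = 2z^2 - 2z
  2·L_1(z) = -2z^2 + 2
  6·L_2(z) = 3z^2 + 3z
Adding term by term: 3z^2 + z + 2

h(z) = 3z^2 + z + 2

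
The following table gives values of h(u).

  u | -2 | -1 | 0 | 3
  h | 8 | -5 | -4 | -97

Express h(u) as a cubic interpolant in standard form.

L_0(u) = (u + 1)u(u - 3) / [-10] = -(1/10)u^3 + (1/5)u^2 + (3/10)u
L_1(u) = (u + 2)u(u - 3) / [4] = (1/4)u^3 - (1/4)u^2 - (3/2)u
L_2(u) = (u + 2)(u + 1)(u - 3) / [-6] = -(1/6)u^3 + (7/6)u + 1
L_3(u) = (u + 2)(u + 1)u / [60] = (1/60)u^3 + (1/20)u^2 + (1/30)u
h(u) = 8·L_0 + (-5)·L_1 + (-4)·L_2 + (-97)·L_3
  8·L_0(u) = -(4/5)u^3 + (8/5)u^2 + (12/5)u
  (-5)·L_1(u) = -(5/4)u^3 + (5/4)u^2 + (15/2)u
  (-4)·L_2(u) = (2/3)u^3 - (14/3)u - 4
  (-97)·L_3(u) = -(97/60)u^3 - (97/20)u^2 - (97/30)u
Adding term by term: -3u^3 - 2u^2 + 2u - 4

h(u) = -3u^3 - 2u^2 + 2u - 4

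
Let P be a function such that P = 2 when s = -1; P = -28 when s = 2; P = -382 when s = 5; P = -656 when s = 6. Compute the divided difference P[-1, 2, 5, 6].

-3

P[-1,2] = (-28 - 2) / (2 - (-1)) = -10
P[2,5] = (-382 - (-28)) / (5 - 2) = -118
P[5,6] = (-656 - (-382)) / (6 - 5) = -274
P[-1,2,5] = (-118 - (-10)) / (5 - (-1)) = -18
P[2,5,6] = (-274 - (-118)) / (6 - 2) = -39
P[-1,2,5,6] = (-39 - (-18)) / (6 - (-1)) = -3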